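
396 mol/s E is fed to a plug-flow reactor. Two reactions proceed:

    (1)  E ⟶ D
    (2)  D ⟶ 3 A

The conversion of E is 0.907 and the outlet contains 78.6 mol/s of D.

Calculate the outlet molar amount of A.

842 mol/s

Conversion of E: E consumed = 1ξ₁ = 0.907 × 396 → ξ₁ = 359.2 mol/s.
D balance: n_D = 0 + 1ξ₁ − 1ξ₂ = 78.6 → ξ₂ = (1·359.2 − 78.6)/1 = 280.6 mol/s.
Outlet amounts (n = n₀ + Σ ν·ξ):
  E: 396 − 1(359.2) = 36.83
  D: 0 + 1(359.2) − 1(280.6) = 78.6
  A: 0 + 3(280.6) = 841.7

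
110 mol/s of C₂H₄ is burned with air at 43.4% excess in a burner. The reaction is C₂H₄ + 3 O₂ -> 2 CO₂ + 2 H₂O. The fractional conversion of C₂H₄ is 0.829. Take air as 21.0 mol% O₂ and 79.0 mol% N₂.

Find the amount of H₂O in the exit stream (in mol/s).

Stoichiometric O₂ = 3 × 110 = 330 mol/s; O₂ fed = 330 × 1.434 = 473.2 mol/s.
N₂ fed = 473.2 × 79/21 = 1780 mol/s.
Fuel reacted = 0.829 × 110 → ξ = 91.19 mol/s.
Outlet (n = n₀ + ν ξ):
  C₂H₄: 110 − 1(91.19) = 18.81
  O₂: 473.2 − 3(91.19) = 199.6
  N₂: 1780 (inert)
  CO₂: 0 + 2(91.19) = 182.4
  H₂O: 0 + 2(91.19) = 182.4

182 mol/s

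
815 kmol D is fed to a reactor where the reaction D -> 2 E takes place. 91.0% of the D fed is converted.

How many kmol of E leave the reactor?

1480 kmol

D reacted = 0.91 × 815 = 741.6 kmol; ν_D = −1, so ξ = 741.6/1 = 741.6 kmol.
Outlet amounts (n = n₀ + ν ξ):
  D: 815 − 1(741.6) = 73.35
  E: 0 + 2(741.6) = 1483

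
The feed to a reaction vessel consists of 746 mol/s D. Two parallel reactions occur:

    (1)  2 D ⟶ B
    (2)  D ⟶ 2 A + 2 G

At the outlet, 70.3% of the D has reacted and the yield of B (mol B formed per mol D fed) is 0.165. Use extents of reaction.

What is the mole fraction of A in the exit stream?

0.382

Yield of B: 1ξ₁ / 746 = 0.165 → ξ₁ = 123.1 mol/s.
Conversion of D: 2ξ₁ + 1ξ₂ = 0.703 × 746 = 524.4 → ξ₂ = 278.3 mol/s.
Outlet amounts (n = n₀ + Σ ν·ξ):
  D: 746 − 2(123.1) − 1(278.3) = 221.6
  B: 0 + 1(123.1) = 123.1
  A: 0 + 2(278.3) = 556.5
  G: 0 + 2(278.3) = 556.5
Total out = 1458 mol/s; y_A = 556.5 / 1458 = 0.3818.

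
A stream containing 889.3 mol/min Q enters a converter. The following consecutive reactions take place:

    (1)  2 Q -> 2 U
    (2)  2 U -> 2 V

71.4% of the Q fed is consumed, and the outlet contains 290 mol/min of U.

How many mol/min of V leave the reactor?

Conversion of Q: Q consumed = 2ξ₁ = 0.714 × 889.3 → ξ₁ = 317.5 mol/min.
U balance: n_U = 0 + 2ξ₁ − 2ξ₂ = 290 → ξ₂ = (2·317.5 − 290)/2 = 172.5 mol/min.
Outlet amounts (n = n₀ + Σ ν·ξ):
  Q: 889.3 − 2(317.5) = 254.3
  U: 0 + 2(317.5) − 2(172.5) = 290
  V: 0 + 2(172.5) = 345

345 mol/min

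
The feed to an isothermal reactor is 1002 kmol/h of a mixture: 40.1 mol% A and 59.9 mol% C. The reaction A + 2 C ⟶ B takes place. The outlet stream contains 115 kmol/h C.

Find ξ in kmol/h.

For C: n = n₀ − 2ξ → 115 = 600.2 − 2ξ, giving ξ = 242.6 kmol/h.
Outlet amounts (n = n₀ + ν ξ):
  A: 401.8 − 1(242.6) = 159.2
  C: 600.2 − 2(242.6) = 115
  B: 0 + 1(242.6) = 242.6

ξ = 243 kmol/h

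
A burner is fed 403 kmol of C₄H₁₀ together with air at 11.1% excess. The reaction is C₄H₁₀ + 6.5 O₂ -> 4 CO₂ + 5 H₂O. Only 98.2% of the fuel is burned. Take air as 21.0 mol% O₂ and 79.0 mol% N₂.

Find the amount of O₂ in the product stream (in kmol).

Stoichiometric O₂ = 6.5 × 403 = 2620 kmol; O₂ fed = 2620 × 1.111 = 2910 kmol.
N₂ fed = 2910 × 79/21 = 10950 kmol.
Fuel reacted = 0.982 × 403 → ξ = 395.7 kmol.
Outlet (n = n₀ + ν ξ):
  C₄H₁₀: 403 − 1(395.7) = 7.254
  O₂: 2910 − 6.5(395.7) = 337.9
  N₂: 10950 (inert)
  CO₂: 0 + 4(395.7) = 1583
  H₂O: 0 + 5(395.7) = 1979

338 kmol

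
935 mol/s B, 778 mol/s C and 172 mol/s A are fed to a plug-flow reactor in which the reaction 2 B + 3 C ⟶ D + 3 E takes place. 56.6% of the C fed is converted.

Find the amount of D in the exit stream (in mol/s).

C reacted = 0.566 × 778 = 440.3 mol/s; ν_C = −3, so ξ = 440.3/3 = 146.8 mol/s.
Outlet amounts (n = n₀ + ν ξ):
  B: 935 − 2(146.8) = 641.4
  C: 778 − 3(146.8) = 337.7
  D: 0 + 1(146.8) = 146.8
  E: 0 + 3(146.8) = 440.3
  A: 172 (inert)

147 mol/s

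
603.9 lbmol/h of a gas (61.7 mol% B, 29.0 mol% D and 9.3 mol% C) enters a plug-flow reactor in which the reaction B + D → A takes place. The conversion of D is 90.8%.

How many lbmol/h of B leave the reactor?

D reacted = 0.908 × 175.1 = 159 lbmol/h; ν_D = −1, so ξ = 159/1 = 159 lbmol/h.
Outlet amounts (n = n₀ + ν ξ):
  B: 372.6 − 1(159) = 213.6
  D: 175.1 − 1(159) = 16.11
  A: 0 + 1(159) = 159
  C: 56.16 (inert)

214 lbmol/h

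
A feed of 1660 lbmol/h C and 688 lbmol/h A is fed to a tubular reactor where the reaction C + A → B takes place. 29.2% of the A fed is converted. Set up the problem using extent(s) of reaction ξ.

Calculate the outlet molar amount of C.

A reacted = 0.292 × 688 = 200.9 lbmol/h; ν_A = −1, so ξ = 200.9/1 = 200.9 lbmol/h.
Outlet amounts (n = n₀ + ν ξ):
  C: 1660 − 1(200.9) = 1459
  A: 688 − 1(200.9) = 487.1
  B: 0 + 1(200.9) = 200.9

1460 lbmol/h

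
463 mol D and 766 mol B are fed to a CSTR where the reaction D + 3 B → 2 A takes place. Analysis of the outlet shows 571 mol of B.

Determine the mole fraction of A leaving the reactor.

For B: n = n₀ − 3ξ → 571 = 766 − 3ξ, giving ξ = 65 mol.
Outlet amounts (n = n₀ + ν ξ):
  D: 463 − 1(65) = 398
  B: 766 − 3(65) = 571
  A: 0 + 2(65) = 130
Total out = 1099 mol; y_A = 130 / 1099 = 0.1183.

0.118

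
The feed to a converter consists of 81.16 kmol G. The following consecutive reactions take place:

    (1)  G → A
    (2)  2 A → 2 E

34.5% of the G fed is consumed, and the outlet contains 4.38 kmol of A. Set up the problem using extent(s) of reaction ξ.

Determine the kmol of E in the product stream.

23.6 kmol

Conversion of G: G consumed = 1ξ₁ = 0.345 × 81.16 → ξ₁ = 28 kmol.
A balance: n_A = 0 + 1ξ₁ − 2ξ₂ = 4.38 → ξ₂ = (1·28 − 4.38)/2 = 11.81 kmol.
Outlet amounts (n = n₀ + Σ ν·ξ):
  G: 81.16 − 1(28) = 53.16
  A: 0 + 1(28) − 2(11.81) = 4.38
  E: 0 + 2(11.81) = 23.62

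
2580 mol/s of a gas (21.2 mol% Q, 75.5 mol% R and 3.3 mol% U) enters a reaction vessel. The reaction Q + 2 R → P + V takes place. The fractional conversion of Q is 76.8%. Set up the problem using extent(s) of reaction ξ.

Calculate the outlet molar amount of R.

1110 mol/s

Q reacted = 0.768 × 547 = 420.1 mol/s; ν_Q = −1, so ξ = 420.1/1 = 420.1 mol/s.
Outlet amounts (n = n₀ + ν ξ):
  Q: 547 − 1(420.1) = 126.9
  R: 1948 − 2(420.1) = 1108
  P: 0 + 1(420.1) = 420.1
  V: 0 + 1(420.1) = 420.1
  U: 85.14 (inert)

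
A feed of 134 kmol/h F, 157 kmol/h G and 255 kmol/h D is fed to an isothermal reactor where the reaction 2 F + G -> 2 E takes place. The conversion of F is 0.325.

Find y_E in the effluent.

0.0831

F reacted = 0.325 × 134 = 43.55 kmol/h; ν_F = −2, so ξ = 43.55/2 = 21.78 kmol/h.
Outlet amounts (n = n₀ + ν ξ):
  F: 134 − 2(21.78) = 90.45
  G: 157 − 1(21.78) = 135.2
  E: 0 + 2(21.78) = 43.55
  D: 255 (inert)
Total out = 524.2 kmol/h; y_E = 43.55 / 524.2 = 0.08308.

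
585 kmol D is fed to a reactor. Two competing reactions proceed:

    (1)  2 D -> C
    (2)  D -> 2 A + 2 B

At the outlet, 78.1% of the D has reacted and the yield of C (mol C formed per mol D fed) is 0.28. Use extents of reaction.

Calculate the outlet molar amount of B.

259 kmol

Yield of C: 1ξ₁ / 585 = 0.28 → ξ₁ = 163.8 kmol.
Conversion of D: 2ξ₁ + 1ξ₂ = 0.781 × 585 = 456.9 → ξ₂ = 129.3 kmol.
Outlet amounts (n = n₀ + Σ ν·ξ):
  D: 585 − 2(163.8) − 1(129.3) = 128.1
  C: 0 + 1(163.8) = 163.8
  A: 0 + 2(129.3) = 258.6
  B: 0 + 2(129.3) = 258.6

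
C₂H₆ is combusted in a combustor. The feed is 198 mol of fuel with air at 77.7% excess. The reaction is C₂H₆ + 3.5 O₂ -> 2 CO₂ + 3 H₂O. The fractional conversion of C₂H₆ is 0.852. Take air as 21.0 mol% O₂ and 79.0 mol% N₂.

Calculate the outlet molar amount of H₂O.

506 mol

Stoichiometric O₂ = 3.5 × 198 = 693 mol; O₂ fed = 693 × 1.777 = 1231 mol.
N₂ fed = 1231 × 79/21 = 4633 mol.
Fuel reacted = 0.852 × 198 → ξ = 168.7 mol.
Outlet (n = n₀ + ν ξ):
  C₂H₆: 198 − 1(168.7) = 29.3
  O₂: 1231 − 3.5(168.7) = 641
  N₂: 4633 (inert)
  CO₂: 0 + 2(168.7) = 337.4
  H₂O: 0 + 3(168.7) = 506.1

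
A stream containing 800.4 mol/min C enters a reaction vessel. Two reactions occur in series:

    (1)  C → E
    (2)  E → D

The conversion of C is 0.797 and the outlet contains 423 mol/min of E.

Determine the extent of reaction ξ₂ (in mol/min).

Conversion of C: C consumed = 1ξ₁ = 0.797 × 800.4 → ξ₁ = 637.9 mol/min.
E balance: n_E = 0 + 1ξ₁ − 1ξ₂ = 423 → ξ₂ = (1·637.9 − 423)/1 = 214.9 mol/min.
Outlet amounts (n = n₀ + Σ ν·ξ):
  C: 800.4 − 1(637.9) = 162.5
  E: 0 + 1(637.9) − 1(214.9) = 423
  D: 0 + 1(214.9) = 214.9

ξ₂ = 215 mol/min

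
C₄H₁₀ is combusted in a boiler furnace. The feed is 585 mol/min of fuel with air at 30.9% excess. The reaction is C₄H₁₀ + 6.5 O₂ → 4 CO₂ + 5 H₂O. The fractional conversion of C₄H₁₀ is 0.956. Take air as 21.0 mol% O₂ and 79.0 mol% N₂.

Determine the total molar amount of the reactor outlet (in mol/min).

Stoichiometric O₂ = 6.5 × 585 = 3802 mol/min; O₂ fed = 3802 × 1.309 = 4977 mol/min.
N₂ fed = 4977 × 79/21 = 18720 mol/min.
Fuel reacted = 0.956 × 585 → ξ = 559.3 mol/min.
Outlet (n = n₀ + ν ξ):
  C₄H₁₀: 585 − 1(559.3) = 25.74
  O₂: 4977 − 6.5(559.3) = 1342
  N₂: 18720 (inert)
  CO₂: 0 + 4(559.3) = 2237
  H₂O: 0 + 5(559.3) = 2796
Total out = 25.74 + 1342 + 18720 + 2237 + 2796 = 25130 mol/min.

25100 mol/min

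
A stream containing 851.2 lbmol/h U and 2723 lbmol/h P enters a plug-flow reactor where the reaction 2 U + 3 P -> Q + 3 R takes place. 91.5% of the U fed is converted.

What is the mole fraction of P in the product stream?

U reacted = 0.915 × 851.2 = 778.8 lbmol/h; ν_U = −2, so ξ = 778.8/2 = 389.4 lbmol/h.
Outlet amounts (n = n₀ + ν ξ):
  U: 851.2 − 2(389.4) = 72.35
  P: 2723 − 3(389.4) = 1555
  Q: 0 + 1(389.4) = 389.4
  R: 0 + 3(389.4) = 1168
Total out = 3185 lbmol/h; y_P = 1555 / 3185 = 0.4882.

0.488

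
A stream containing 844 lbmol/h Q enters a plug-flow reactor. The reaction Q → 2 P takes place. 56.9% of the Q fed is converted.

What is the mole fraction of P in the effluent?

0.725

Q reacted = 0.569 × 844 = 480.2 lbmol/h; ν_Q = −1, so ξ = 480.2/1 = 480.2 lbmol/h.
Outlet amounts (n = n₀ + ν ξ):
  Q: 844 − 1(480.2) = 363.8
  P: 0 + 2(480.2) = 960.5
Total out = 1324 lbmol/h; y_P = 960.5 / 1324 = 0.7253.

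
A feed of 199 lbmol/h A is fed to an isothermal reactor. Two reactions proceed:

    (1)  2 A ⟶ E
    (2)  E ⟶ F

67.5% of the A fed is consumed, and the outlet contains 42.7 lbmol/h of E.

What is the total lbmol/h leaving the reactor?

Conversion of A: A consumed = 2ξ₁ = 0.675 × 199 → ξ₁ = 67.16 lbmol/h.
E balance: n_E = 0 + 1ξ₁ − 1ξ₂ = 42.7 → ξ₂ = (1·67.16 − 42.7)/1 = 24.46 lbmol/h.
Outlet amounts (n = n₀ + Σ ν·ξ):
  A: 199 − 2(67.16) = 64.67
  E: 0 + 1(67.16) − 1(24.46) = 42.7
  F: 0 + 1(24.46) = 24.46
Total out = 64.67 + 42.7 + 24.46 = 131.8 lbmol/h.

132 lbmol/h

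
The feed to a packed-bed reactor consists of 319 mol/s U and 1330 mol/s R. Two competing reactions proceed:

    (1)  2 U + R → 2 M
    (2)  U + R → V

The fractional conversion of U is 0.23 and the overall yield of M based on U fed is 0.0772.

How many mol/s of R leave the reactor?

Yield of M: 2ξ₁ / 319 = 0.0772 → ξ₁ = 12.31 mol/s.
Conversion of U: 2ξ₁ + 1ξ₂ = 0.23 × 319 = 73.37 → ξ₂ = 48.74 mol/s.
Outlet amounts (n = n₀ + Σ ν·ξ):
  U: 319 − 2(12.31) − 1(48.74) = 245.6
  R: 1330 − 1(12.31) − 1(48.74) = 1269
  M: 0 + 2(12.31) = 24.63
  V: 0 + 1(48.74) = 48.74

1270 mol/s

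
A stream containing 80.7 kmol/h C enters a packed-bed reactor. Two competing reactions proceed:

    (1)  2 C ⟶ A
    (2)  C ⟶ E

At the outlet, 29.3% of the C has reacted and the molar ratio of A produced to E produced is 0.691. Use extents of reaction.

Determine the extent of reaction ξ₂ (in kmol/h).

Conversion of C: C consumed = 0.293 × 80.7 = 23.65 kmol/h = 2ξ₁ + 1ξ₂.
Selectivity: 1ξ₁ / (1ξ₂) = 0.691 → ξ₁ = 0.691 ξ₂.
Substitute: (2·0.691 + 1) ξ₂ = 23.65 → ξ₂ = 9.927 kmol/h, ξ₁ = 6.859 kmol/h.
Outlet amounts (n = n₀ + Σ ν·ξ):
  C: 80.7 − 2(6.859) − 1(9.927) = 57.05
  A: 0 + 1(6.859) = 6.859
  E: 0 + 1(9.927) = 9.927

ξ₂ = 9.93 kmol/h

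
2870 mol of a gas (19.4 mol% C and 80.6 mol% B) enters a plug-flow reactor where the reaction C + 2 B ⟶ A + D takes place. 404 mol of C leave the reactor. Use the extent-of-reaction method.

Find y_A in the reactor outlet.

0.0562

For C: n = n₀ − 1ξ → 404 = 556.8 − 1ξ, giving ξ = 152.8 mol.
Outlet amounts (n = n₀ + ν ξ):
  C: 556.8 − 1(152.8) = 404
  B: 2313 − 2(152.8) = 2008
  A: 0 + 1(152.8) = 152.8
  D: 0 + 1(152.8) = 152.8
Total out = 2717 mol; y_A = 152.8 / 2717 = 0.05623.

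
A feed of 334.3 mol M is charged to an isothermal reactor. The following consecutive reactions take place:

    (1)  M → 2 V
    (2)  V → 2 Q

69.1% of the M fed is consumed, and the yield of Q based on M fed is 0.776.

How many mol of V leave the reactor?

332 mol

Conversion of M: M consumed = 1ξ₁ = 0.691 × 334.3 → ξ₁ = 231 mol.
Yield of Q: 2ξ₂ / 334.3 = 0.776 → ξ₂ = 129.7 mol.
Outlet amounts (n = n₀ + Σ ν·ξ):
  M: 334.3 − 1(231) = 103.3
  V: 0 + 2(231) − 1(129.7) = 332.3
  Q: 0 + 2(129.7) = 259.4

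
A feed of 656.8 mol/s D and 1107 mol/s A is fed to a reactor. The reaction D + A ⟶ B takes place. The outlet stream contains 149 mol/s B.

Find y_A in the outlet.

For B: n = n₀ + 1ξ → 149 = 0 + 1ξ, giving ξ = 149 mol/s.
Outlet amounts (n = n₀ + ν ξ):
  D: 656.8 − 1(149) = 507.8
  A: 1107 − 1(149) = 958
  B: 0 + 1(149) = 149
Total out = 1615 mol/s; y_A = 958 / 1615 = 0.5933.

0.593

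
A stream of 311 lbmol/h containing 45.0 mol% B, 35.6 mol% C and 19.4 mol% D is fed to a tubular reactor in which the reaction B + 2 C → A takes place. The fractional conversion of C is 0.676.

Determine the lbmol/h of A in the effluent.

37.4 lbmol/h

C reacted = 0.676 × 110.7 = 74.84 lbmol/h; ν_C = −2, so ξ = 74.84/2 = 37.42 lbmol/h.
Outlet amounts (n = n₀ + ν ξ):
  B: 139.9 − 1(37.42) = 102.5
  C: 110.7 − 2(37.42) = 35.87
  A: 0 + 1(37.42) = 37.42
  D: 60.33 (inert)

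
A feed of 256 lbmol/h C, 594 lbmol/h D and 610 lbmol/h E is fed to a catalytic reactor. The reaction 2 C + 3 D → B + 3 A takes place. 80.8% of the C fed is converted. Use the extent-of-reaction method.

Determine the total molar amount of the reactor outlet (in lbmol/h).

C reacted = 0.808 × 256 = 206.8 lbmol/h; ν_C = −2, so ξ = 206.8/2 = 103.4 lbmol/h.
Outlet amounts (n = n₀ + ν ξ):
  C: 256 − 2(103.4) = 49.15
  D: 594 − 3(103.4) = 283.7
  B: 0 + 1(103.4) = 103.4
  A: 0 + 3(103.4) = 310.3
  E: 610 (inert)
Total out = 49.15 + 283.7 + 103.4 + 310.3 + 610 = 1357 lbmol/h.

1360 lbmol/h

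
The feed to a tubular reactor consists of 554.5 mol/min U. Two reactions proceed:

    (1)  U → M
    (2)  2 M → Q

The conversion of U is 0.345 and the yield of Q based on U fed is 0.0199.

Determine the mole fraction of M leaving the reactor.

Conversion of U: U consumed = 1ξ₁ = 0.345 × 554.5 → ξ₁ = 191.3 mol/min.
Yield of Q: 1ξ₂ / 554.5 = 0.0199 → ξ₂ = 11.03 mol/min.
Outlet amounts (n = n₀ + Σ ν·ξ):
  U: 554.5 − 1(191.3) = 363.2
  M: 0 + 1(191.3) − 2(11.03) = 169.2
  Q: 0 + 1(11.03) = 11.03
Total out = 543.5 mol/min; y_M = 169.2 / 543.5 = 0.3114.

0.311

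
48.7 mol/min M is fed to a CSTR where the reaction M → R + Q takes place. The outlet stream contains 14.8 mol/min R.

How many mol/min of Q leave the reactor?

For R: n = n₀ + 1ξ → 14.8 = 0 + 1ξ, giving ξ = 14.8 mol/min.
Outlet amounts (n = n₀ + ν ξ):
  M: 48.7 − 1(14.8) = 33.9
  R: 0 + 1(14.8) = 14.8
  Q: 0 + 1(14.8) = 14.8

14.8 mol/min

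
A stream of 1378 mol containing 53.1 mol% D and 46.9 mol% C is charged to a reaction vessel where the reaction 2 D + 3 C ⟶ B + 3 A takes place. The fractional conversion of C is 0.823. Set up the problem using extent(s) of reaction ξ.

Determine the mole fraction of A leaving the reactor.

0.443

C reacted = 0.823 × 646.3 = 531.9 mol; ν_C = −3, so ξ = 531.9/3 = 177.3 mol.
Outlet amounts (n = n₀ + ν ξ):
  D: 731.7 − 2(177.3) = 377.1
  C: 646.3 − 3(177.3) = 114.4
  B: 0 + 1(177.3) = 177.3
  A: 0 + 3(177.3) = 531.9
Total out = 1201 mol; y_A = 531.9 / 1201 = 0.443.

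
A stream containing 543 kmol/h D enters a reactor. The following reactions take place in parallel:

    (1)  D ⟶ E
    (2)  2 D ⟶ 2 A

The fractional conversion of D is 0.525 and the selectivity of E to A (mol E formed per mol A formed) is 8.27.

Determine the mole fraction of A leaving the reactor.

0.0566

Conversion of D: D consumed = 0.525 × 543 = 285.1 kmol/h = 1ξ₁ + 2ξ₂.
Selectivity: 1ξ₁ / (2ξ₂) = 8.27 → ξ₁ = 16.54 ξ₂.
Substitute: (1·16.54 + 2) ξ₂ = 285.1 → ξ₂ = 15.38 kmol/h, ξ₁ = 254.3 kmol/h.
Outlet amounts (n = n₀ + Σ ν·ξ):
  D: 543 − 1(254.3) − 2(15.38) = 257.9
  E: 0 + 1(254.3) = 254.3
  A: 0 + 2(15.38) = 30.75
Total out = 543 kmol/h; y_A = 30.75 / 543 = 0.05663.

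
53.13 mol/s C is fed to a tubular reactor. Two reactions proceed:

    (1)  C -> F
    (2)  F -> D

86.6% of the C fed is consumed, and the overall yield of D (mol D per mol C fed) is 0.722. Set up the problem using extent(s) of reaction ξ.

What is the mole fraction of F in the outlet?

0.144

Conversion of C: C consumed = 1ξ₁ = 0.866 × 53.13 → ξ₁ = 46.01 mol/s.
Yield of D: 1ξ₂ / 53.13 = 0.722 → ξ₂ = 38.36 mol/s.
Outlet amounts (n = n₀ + Σ ν·ξ):
  C: 53.13 − 1(46.01) = 7.119
  F: 0 + 1(46.01) − 1(38.36) = 7.651
  D: 0 + 1(38.36) = 38.36
Total out = 53.13 mol/s; y_F = 7.651 / 53.13 = 0.144.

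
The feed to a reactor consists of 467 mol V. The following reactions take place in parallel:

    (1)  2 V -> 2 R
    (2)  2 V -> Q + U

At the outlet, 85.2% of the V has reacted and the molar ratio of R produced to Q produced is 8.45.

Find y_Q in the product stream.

0.0815

Conversion of V: V consumed = 0.852 × 467 = 397.9 mol = 2ξ₁ + 2ξ₂.
Selectivity: 2ξ₁ / (1ξ₂) = 8.45 → ξ₁ = 4.225 ξ₂.
Substitute: (2·4.225 + 2) ξ₂ = 397.9 → ξ₂ = 38.08 mol, ξ₁ = 160.9 mol.
Outlet amounts (n = n₀ + Σ ν·ξ):
  V: 467 − 2(160.9) − 2(38.08) = 69.12
  R: 0 + 2(160.9) = 321.7
  Q: 0 + 1(38.08) = 38.08
  U: 0 + 1(38.08) = 38.08
Total out = 467 mol; y_Q = 38.08 / 467 = 0.08153.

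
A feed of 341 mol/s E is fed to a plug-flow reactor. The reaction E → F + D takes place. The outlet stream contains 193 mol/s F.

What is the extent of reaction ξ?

ξ = 193 mol/s

For F: n = n₀ + 1ξ → 193 = 0 + 1ξ, giving ξ = 193 mol/s.
Outlet amounts (n = n₀ + ν ξ):
  E: 341 − 1(193) = 148
  F: 0 + 1(193) = 193
  D: 0 + 1(193) = 193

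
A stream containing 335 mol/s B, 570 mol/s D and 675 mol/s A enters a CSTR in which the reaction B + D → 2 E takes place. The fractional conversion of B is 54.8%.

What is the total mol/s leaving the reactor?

1580 mol/s

B reacted = 0.548 × 335 = 183.6 mol/s; ν_B = −1, so ξ = 183.6/1 = 183.6 mol/s.
Outlet amounts (n = n₀ + ν ξ):
  B: 335 − 1(183.6) = 151.4
  D: 570 − 1(183.6) = 386.4
  E: 0 + 2(183.6) = 367.2
  A: 675 (inert)
Total out = 151.4 + 386.4 + 367.2 + 675 = 1580 mol/s.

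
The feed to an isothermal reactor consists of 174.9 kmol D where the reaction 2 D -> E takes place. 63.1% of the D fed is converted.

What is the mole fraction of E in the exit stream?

D reacted = 0.631 × 174.9 = 110.4 kmol; ν_D = −2, so ξ = 110.4/2 = 55.18 kmol.
Outlet amounts (n = n₀ + ν ξ):
  D: 174.9 − 2(55.18) = 64.54
  E: 0 + 1(55.18) = 55.18
Total out = 119.7 kmol; y_E = 55.18 / 119.7 = 0.4609.

0.461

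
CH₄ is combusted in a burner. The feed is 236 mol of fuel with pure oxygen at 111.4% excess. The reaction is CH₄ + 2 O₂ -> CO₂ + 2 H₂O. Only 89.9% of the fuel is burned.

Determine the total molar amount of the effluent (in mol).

Stoichiometric O₂ = 2 × 236 = 472 mol; O₂ fed = 472 × 2.114 = 997.8 mol.
Fuel reacted = 0.899 × 236 → ξ = 212.2 mol.
Outlet (n = n₀ + ν ξ):
  CH₄: 236 − 1(212.2) = 23.84
  O₂: 997.8 − 2(212.2) = 573.5
  CO₂: 0 + 1(212.2) = 212.2
  H₂O: 0 + 2(212.2) = 424.3
Total out = 23.84 + 573.5 + 212.2 + 424.3 = 1234 mol.

1230 mol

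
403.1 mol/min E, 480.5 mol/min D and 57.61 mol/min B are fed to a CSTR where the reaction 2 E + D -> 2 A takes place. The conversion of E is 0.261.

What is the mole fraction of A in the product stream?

E reacted = 0.261 × 403.1 = 105.2 mol/min; ν_E = −2, so ξ = 105.2/2 = 52.6 mol/min.
Outlet amounts (n = n₀ + ν ξ):
  E: 403.1 − 2(52.6) = 297.9
  D: 480.5 − 1(52.6) = 427.9
  A: 0 + 2(52.6) = 105.2
  B: 57.61 (inert)
Total out = 888.6 mol/min; y_A = 105.2 / 888.6 = 0.1184.

0.118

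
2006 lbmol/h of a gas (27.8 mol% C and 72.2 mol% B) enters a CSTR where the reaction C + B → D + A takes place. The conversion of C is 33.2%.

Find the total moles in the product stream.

2010 lbmol/h

C reacted = 0.332 × 557.7 = 185.1 lbmol/h; ν_C = −1, so ξ = 185.1/1 = 185.1 lbmol/h.
Outlet amounts (n = n₀ + ν ξ):
  C: 557.7 − 1(185.1) = 372.5
  B: 1448 − 1(185.1) = 1263
  D: 0 + 1(185.1) = 185.1
  A: 0 + 1(185.1) = 185.1
Total out = 372.5 + 1263 + 185.1 + 185.1 = 2006 lbmol/h.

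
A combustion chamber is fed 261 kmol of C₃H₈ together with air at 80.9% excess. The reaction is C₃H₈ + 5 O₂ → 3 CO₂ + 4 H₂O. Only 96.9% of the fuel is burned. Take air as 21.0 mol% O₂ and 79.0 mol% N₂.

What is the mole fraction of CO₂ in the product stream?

0.0645

Stoichiometric O₂ = 5 × 261 = 1305 kmol; O₂ fed = 1305 × 1.809 = 2361 kmol.
N₂ fed = 2361 × 79/21 = 8881 kmol.
Fuel reacted = 0.969 × 261 → ξ = 252.9 kmol.
Outlet (n = n₀ + ν ξ):
  C₃H₈: 261 − 1(252.9) = 8.091
  O₂: 2361 − 5(252.9) = 1096
  N₂: 8881 (inert)
  CO₂: 0 + 3(252.9) = 758.7
  H₂O: 0 + 4(252.9) = 1012
Total out = 11760 kmol; y_CO₂ = 758.7 / 11760 = 0.06454.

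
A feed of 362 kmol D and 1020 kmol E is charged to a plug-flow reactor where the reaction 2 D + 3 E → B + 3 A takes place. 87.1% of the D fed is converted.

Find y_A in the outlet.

0.386

D reacted = 0.871 × 362 = 315.3 kmol; ν_D = −2, so ξ = 315.3/2 = 157.7 kmol.
Outlet amounts (n = n₀ + ν ξ):
  D: 362 − 2(157.7) = 46.7
  E: 1020 − 3(157.7) = 547
  B: 0 + 1(157.7) = 157.7
  A: 0 + 3(157.7) = 473
Total out = 1224 kmol; y_A = 473 / 1224 = 0.3863.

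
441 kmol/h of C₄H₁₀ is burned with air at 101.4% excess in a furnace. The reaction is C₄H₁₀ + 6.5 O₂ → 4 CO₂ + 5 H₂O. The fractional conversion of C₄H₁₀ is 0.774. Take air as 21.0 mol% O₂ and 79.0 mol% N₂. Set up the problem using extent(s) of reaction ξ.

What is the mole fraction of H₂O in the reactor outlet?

Stoichiometric O₂ = 6.5 × 441 = 2866 kmol/h; O₂ fed = 2866 × 2.014 = 5773 kmol/h.
N₂ fed = 5773 × 79/21 = 21720 kmol/h.
Fuel reacted = 0.774 × 441 → ξ = 341.3 kmol/h.
Outlet (n = n₀ + ν ξ):
  C₄H₁₀: 441 − 1(341.3) = 99.67
  O₂: 5773 − 6.5(341.3) = 3554
  N₂: 21720 (inert)
  CO₂: 0 + 4(341.3) = 1365
  H₂O: 0 + 5(341.3) = 1707
Total out = 28440 kmol/h; y_H₂O = 1707 / 28440 = 0.06.

0.06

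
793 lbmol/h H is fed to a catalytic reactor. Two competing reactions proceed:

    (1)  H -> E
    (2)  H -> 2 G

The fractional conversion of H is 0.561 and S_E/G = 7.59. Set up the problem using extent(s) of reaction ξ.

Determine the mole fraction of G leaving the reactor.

Conversion of H: H consumed = 0.561 × 793 = 444.9 lbmol/h = 1ξ₁ + 1ξ₂.
Selectivity: 1ξ₁ / (2ξ₂) = 7.59 → ξ₁ = 15.18 ξ₂.
Substitute: (1·15.18 + 1) ξ₂ = 444.9 → ξ₂ = 27.5 lbmol/h, ξ₁ = 417.4 lbmol/h.
Outlet amounts (n = n₀ + Σ ν·ξ):
  H: 793 − 1(417.4) − 1(27.5) = 348.1
  E: 0 + 1(417.4) = 417.4
  G: 0 + 2(27.5) = 54.99
Total out = 820.5 lbmol/h; y_G = 54.99 / 820.5 = 0.06702.

0.067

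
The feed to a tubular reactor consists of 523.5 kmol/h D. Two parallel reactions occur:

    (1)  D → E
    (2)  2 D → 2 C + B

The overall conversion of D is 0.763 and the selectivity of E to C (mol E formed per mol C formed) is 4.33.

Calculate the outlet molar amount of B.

Conversion of D: D consumed = 0.763 × 523.5 = 399.4 kmol/h = 1ξ₁ + 2ξ₂.
Selectivity: 1ξ₁ / (2ξ₂) = 4.33 → ξ₁ = 8.66 ξ₂.
Substitute: (1·8.66 + 2) ξ₂ = 399.4 → ξ₂ = 37.47 kmol/h, ξ₁ = 324.5 kmol/h.
Outlet amounts (n = n₀ + Σ ν·ξ):
  D: 523.5 − 1(324.5) − 2(37.47) = 124.1
  E: 0 + 1(324.5) = 324.5
  C: 0 + 2(37.47) = 74.94
  B: 0 + 1(37.47) = 37.47

37.5 kmol/h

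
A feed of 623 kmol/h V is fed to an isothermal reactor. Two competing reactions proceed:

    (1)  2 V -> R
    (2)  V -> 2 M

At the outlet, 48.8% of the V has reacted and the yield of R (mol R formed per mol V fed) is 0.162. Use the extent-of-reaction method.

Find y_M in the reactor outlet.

Yield of R: 1ξ₁ / 623 = 0.162 → ξ₁ = 100.9 kmol/h.
Conversion of V: 2ξ₁ + 1ξ₂ = 0.488 × 623 = 304 → ξ₂ = 102.2 kmol/h.
Outlet amounts (n = n₀ + Σ ν·ξ):
  V: 623 − 2(100.9) − 1(102.2) = 319
  R: 0 + 1(100.9) = 100.9
  M: 0 + 2(102.2) = 204.3
Total out = 624.2 kmol/h; y_M = 204.3 / 624.2 = 0.3273.

0.327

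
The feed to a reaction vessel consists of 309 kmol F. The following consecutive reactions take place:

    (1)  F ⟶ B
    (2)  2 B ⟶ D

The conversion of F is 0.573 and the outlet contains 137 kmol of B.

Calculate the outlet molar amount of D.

Conversion of F: F consumed = 1ξ₁ = 0.573 × 309 → ξ₁ = 177.1 kmol.
B balance: n_B = 0 + 1ξ₁ − 2ξ₂ = 137 → ξ₂ = (1·177.1 − 137)/2 = 20.03 kmol.
Outlet amounts (n = n₀ + Σ ν·ξ):
  F: 309 − 1(177.1) = 131.9
  B: 0 + 1(177.1) − 2(20.03) = 137
  D: 0 + 1(20.03) = 20.03

20 kmol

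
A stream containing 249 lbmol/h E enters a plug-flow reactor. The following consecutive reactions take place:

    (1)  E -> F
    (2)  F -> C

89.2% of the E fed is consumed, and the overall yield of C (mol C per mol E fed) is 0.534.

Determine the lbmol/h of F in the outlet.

Conversion of E: E consumed = 1ξ₁ = 0.892 × 249 → ξ₁ = 222.1 lbmol/h.
Yield of C: 1ξ₂ / 249 = 0.534 → ξ₂ = 133 lbmol/h.
Outlet amounts (n = n₀ + Σ ν·ξ):
  E: 249 − 1(222.1) = 26.89
  F: 0 + 1(222.1) − 1(133) = 89.14
  C: 0 + 1(133) = 133

89.1 lbmol/h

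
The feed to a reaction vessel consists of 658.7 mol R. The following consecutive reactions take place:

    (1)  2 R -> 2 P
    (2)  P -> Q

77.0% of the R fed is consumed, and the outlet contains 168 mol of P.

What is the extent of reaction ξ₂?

Conversion of R: R consumed = 2ξ₁ = 0.77 × 658.7 → ξ₁ = 253.6 mol.
P balance: n_P = 0 + 2ξ₁ − 1ξ₂ = 168 → ξ₂ = (2·253.6 − 168)/1 = 339.2 mol.
Outlet amounts (n = n₀ + Σ ν·ξ):
  R: 658.7 − 2(253.6) = 151.5
  P: 0 + 2(253.6) − 1(339.2) = 168
  Q: 0 + 1(339.2) = 339.2

ξ₂ = 339 mol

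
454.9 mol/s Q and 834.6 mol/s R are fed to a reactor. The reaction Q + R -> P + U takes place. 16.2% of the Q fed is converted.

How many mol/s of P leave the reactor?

73.7 mol/s

Q reacted = 0.162 × 454.9 = 73.69 mol/s; ν_Q = −1, so ξ = 73.69/1 = 73.69 mol/s.
Outlet amounts (n = n₀ + ν ξ):
  Q: 454.9 − 1(73.69) = 381.2
  R: 834.6 − 1(73.69) = 760.9
  P: 0 + 1(73.69) = 73.69
  U: 0 + 1(73.69) = 73.69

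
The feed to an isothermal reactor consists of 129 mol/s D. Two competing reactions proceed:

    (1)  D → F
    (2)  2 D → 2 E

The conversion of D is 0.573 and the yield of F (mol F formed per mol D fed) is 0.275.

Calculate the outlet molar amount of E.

Yield of F: 1ξ₁ / 129 = 0.275 → ξ₁ = 35.48 mol/s.
Conversion of D: 1ξ₁ + 2ξ₂ = 0.573 × 129 = 73.92 → ξ₂ = 19.22 mol/s.
Outlet amounts (n = n₀ + Σ ν·ξ):
  D: 129 − 1(35.48) − 2(19.22) = 55.08
  F: 0 + 1(35.48) = 35.48
  E: 0 + 2(19.22) = 38.44

38.4 mol/s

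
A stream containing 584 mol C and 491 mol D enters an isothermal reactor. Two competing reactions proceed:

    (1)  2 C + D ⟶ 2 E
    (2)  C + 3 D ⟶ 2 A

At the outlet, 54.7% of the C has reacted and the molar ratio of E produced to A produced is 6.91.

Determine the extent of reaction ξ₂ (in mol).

Conversion of C: C consumed = 0.547 × 584 = 319.4 mol = 2ξ₁ + 1ξ₂.
Selectivity: 2ξ₁ / (2ξ₂) = 6.91 → ξ₁ = 6.91 ξ₂.
Substitute: (2·6.91 + 1) ξ₂ = 319.4 → ξ₂ = 21.56 mol, ξ₁ = 148.9 mol.
Outlet amounts (n = n₀ + Σ ν·ξ):
  C: 584 − 2(148.9) − 1(21.56) = 264.6
  D: 491 − 1(148.9) − 3(21.56) = 277.4
  E: 0 + 2(148.9) = 297.9
  A: 0 + 2(21.56) = 43.11

ξ₂ = 21.6 mol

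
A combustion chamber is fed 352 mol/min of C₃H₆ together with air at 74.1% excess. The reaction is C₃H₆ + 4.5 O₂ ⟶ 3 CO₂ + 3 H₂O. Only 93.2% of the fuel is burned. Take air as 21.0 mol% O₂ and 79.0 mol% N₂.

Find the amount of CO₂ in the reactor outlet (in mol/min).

Stoichiometric O₂ = 4.5 × 352 = 1584 mol/min; O₂ fed = 1584 × 1.741 = 2758 mol/min.
N₂ fed = 2758 × 79/21 = 10370 mol/min.
Fuel reacted = 0.932 × 352 → ξ = 328.1 mol/min.
Outlet (n = n₀ + ν ξ):
  C₃H₆: 352 − 1(328.1) = 23.94
  O₂: 2758 − 4.5(328.1) = 1281
  N₂: 10370 (inert)
  CO₂: 0 + 3(328.1) = 984.2
  H₂O: 0 + 3(328.1) = 984.2

984 mol/min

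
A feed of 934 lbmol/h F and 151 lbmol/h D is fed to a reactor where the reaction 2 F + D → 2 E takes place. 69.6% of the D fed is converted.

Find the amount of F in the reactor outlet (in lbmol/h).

D reacted = 0.696 × 151 = 105.1 lbmol/h; ν_D = −1, so ξ = 105.1/1 = 105.1 lbmol/h.
Outlet amounts (n = n₀ + ν ξ):
  F: 934 − 2(105.1) = 723.8
  D: 151 − 1(105.1) = 45.9
  E: 0 + 2(105.1) = 210.2

724 lbmol/h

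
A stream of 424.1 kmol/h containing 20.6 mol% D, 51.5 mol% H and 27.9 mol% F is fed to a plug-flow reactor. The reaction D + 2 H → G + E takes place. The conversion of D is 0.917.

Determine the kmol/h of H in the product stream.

58.2 kmol/h

D reacted = 0.917 × 87.36 = 80.11 kmol/h; ν_D = −1, so ξ = 80.11/1 = 80.11 kmol/h.
Outlet amounts (n = n₀ + ν ξ):
  D: 87.36 − 1(80.11) = 7.251
  H: 218.4 − 2(80.11) = 58.18
  G: 0 + 1(80.11) = 80.11
  E: 0 + 1(80.11) = 80.11
  F: 118.3 (inert)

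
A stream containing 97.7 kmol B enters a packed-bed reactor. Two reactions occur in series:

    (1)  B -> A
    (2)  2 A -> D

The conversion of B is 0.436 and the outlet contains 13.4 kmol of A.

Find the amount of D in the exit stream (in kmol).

14.6 kmol

Conversion of B: B consumed = 1ξ₁ = 0.436 × 97.7 → ξ₁ = 42.6 kmol.
A balance: n_A = 0 + 1ξ₁ − 2ξ₂ = 13.4 → ξ₂ = (1·42.6 − 13.4)/2 = 14.6 kmol.
Outlet amounts (n = n₀ + Σ ν·ξ):
  B: 97.7 − 1(42.6) = 55.1
  A: 0 + 1(42.6) − 2(14.6) = 13.4
  D: 0 + 1(14.6) = 14.6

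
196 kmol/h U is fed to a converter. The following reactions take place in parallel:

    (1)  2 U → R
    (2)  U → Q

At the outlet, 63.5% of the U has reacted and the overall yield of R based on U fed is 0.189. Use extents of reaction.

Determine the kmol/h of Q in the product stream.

50.4 kmol/h

Yield of R: 1ξ₁ / 196 = 0.189 → ξ₁ = 37.04 kmol/h.
Conversion of U: 2ξ₁ + 1ξ₂ = 0.635 × 196 = 124.5 → ξ₂ = 50.37 kmol/h.
Outlet amounts (n = n₀ + Σ ν·ξ):
  U: 196 − 2(37.04) − 1(50.37) = 71.54
  R: 0 + 1(37.04) = 37.04
  Q: 0 + 1(50.37) = 50.37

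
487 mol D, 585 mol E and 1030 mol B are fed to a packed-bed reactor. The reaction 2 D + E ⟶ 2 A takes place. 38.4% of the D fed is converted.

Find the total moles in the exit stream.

D reacted = 0.384 × 487 = 187 mol; ν_D = −2, so ξ = 187/2 = 93.5 mol.
Outlet amounts (n = n₀ + ν ξ):
  D: 487 − 2(93.5) = 300
  E: 585 − 1(93.5) = 491.5
  A: 0 + 2(93.5) = 187
  B: 1030 (inert)
Total out = 300 + 491.5 + 187 + 1030 = 2008 mol.

2010 mol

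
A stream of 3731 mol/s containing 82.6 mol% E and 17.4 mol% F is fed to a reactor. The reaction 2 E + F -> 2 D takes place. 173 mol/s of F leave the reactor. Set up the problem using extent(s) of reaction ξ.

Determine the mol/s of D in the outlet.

For F: n = n₀ − 1ξ → 173 = 649.2 − 1ξ, giving ξ = 476.2 mol/s.
Outlet amounts (n = n₀ + ν ξ):
  E: 3082 − 2(476.2) = 2129
  F: 649.2 − 1(476.2) = 173
  D: 0 + 2(476.2) = 952.4

952 mol/s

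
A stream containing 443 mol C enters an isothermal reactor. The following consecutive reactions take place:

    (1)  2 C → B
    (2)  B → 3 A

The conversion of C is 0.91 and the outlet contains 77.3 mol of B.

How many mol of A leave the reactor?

373 mol

Conversion of C: C consumed = 2ξ₁ = 0.91 × 443 → ξ₁ = 201.6 mol.
B balance: n_B = 0 + 1ξ₁ − 1ξ₂ = 77.3 → ξ₂ = (1·201.6 − 77.3)/1 = 124.3 mol.
Outlet amounts (n = n₀ + Σ ν·ξ):
  C: 443 − 2(201.6) = 39.87
  B: 0 + 1(201.6) − 1(124.3) = 77.3
  A: 0 + 3(124.3) = 372.8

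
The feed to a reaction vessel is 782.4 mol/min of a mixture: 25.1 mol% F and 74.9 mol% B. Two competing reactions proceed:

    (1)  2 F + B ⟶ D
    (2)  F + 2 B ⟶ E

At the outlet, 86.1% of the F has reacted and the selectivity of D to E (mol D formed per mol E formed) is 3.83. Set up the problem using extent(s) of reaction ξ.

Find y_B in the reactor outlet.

0.795

Conversion of F: F consumed = 0.861 × 196.4 = 169.1 mol/min = 2ξ₁ + 1ξ₂.
Selectivity: 1ξ₁ / (1ξ₂) = 3.83 → ξ₁ = 3.83 ξ₂.
Substitute: (2·3.83 + 1) ξ₂ = 169.1 → ξ₂ = 19.52 mol/min, ξ₁ = 74.78 mol/min.
Outlet amounts (n = n₀ + Σ ν·ξ):
  F: 196.4 − 2(74.78) − 1(19.52) = 27.3
  B: 586 − 1(74.78) − 2(19.52) = 472.2
  D: 0 + 1(74.78) = 74.78
  E: 0 + 1(19.52) = 19.52
Total out = 593.8 mol/min; y_B = 472.2 / 593.8 = 0.7952.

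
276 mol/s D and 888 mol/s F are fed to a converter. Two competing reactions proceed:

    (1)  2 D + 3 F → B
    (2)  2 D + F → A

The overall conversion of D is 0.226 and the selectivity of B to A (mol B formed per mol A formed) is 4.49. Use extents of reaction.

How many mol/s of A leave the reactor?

Conversion of D: D consumed = 0.226 × 276 = 62.38 mol/s = 2ξ₁ + 2ξ₂.
Selectivity: 1ξ₁ / (1ξ₂) = 4.49 → ξ₁ = 4.49 ξ₂.
Substitute: (2·4.49 + 2) ξ₂ = 62.38 → ξ₂ = 5.681 mol/s, ξ₁ = 25.51 mol/s.
Outlet amounts (n = n₀ + Σ ν·ξ):
  D: 276 − 2(25.51) − 2(5.681) = 213.6
  F: 888 − 3(25.51) − 1(5.681) = 805.8
  B: 0 + 1(25.51) = 25.51
  A: 0 + 1(5.681) = 5.681

5.68 mol/s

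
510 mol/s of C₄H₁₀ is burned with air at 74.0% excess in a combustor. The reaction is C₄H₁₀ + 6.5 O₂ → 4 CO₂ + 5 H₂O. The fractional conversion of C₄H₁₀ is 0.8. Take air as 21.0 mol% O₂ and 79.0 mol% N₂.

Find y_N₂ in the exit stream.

Stoichiometric O₂ = 6.5 × 510 = 3315 mol/s; O₂ fed = 3315 × 1.740 = 5768 mol/s.
N₂ fed = 5768 × 79/21 = 21700 mol/s.
Fuel reacted = 0.8 × 510 → ξ = 408 mol/s.
Outlet (n = n₀ + ν ξ):
  C₄H₁₀: 510 − 1(408) = 102
  O₂: 5768 − 6.5(408) = 3116
  N₂: 21700 (inert)
  CO₂: 0 + 4(408) = 1632
  H₂O: 0 + 5(408) = 2040
Total out = 28590 mol/s; y_N₂ = 21700 / 28590 = 0.759.

0.759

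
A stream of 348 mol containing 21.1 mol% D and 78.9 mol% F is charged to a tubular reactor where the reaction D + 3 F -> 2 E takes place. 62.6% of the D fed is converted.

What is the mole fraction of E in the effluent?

D reacted = 0.626 × 73.43 = 45.97 mol; ν_D = −1, so ξ = 45.97/1 = 45.97 mol.
Outlet amounts (n = n₀ + ν ξ):
  D: 73.43 − 1(45.97) = 27.46
  F: 274.6 − 3(45.97) = 136.7
  E: 0 + 2(45.97) = 91.93
Total out = 256.1 mol; y_E = 91.93 / 256.1 = 0.359.

0.359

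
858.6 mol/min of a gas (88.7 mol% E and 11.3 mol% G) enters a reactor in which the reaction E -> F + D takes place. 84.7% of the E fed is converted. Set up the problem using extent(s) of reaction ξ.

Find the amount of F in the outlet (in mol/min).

645 mol/min

E reacted = 0.847 × 761.6 = 645.1 mol/min; ν_E = −1, so ξ = 645.1/1 = 645.1 mol/min.
Outlet amounts (n = n₀ + ν ξ):
  E: 761.6 − 1(645.1) = 116.5
  F: 0 + 1(645.1) = 645.1
  D: 0 + 1(645.1) = 645.1
  G: 97.02 (inert)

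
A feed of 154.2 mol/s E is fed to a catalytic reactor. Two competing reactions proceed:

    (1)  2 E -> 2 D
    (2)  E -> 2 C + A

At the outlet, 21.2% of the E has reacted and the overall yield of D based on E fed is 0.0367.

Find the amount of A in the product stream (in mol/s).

Yield of D: 2ξ₁ / 154.2 = 0.0367 → ξ₁ = 2.83 mol/s.
Conversion of E: 2ξ₁ + 1ξ₂ = 0.212 × 154.2 = 32.69 → ξ₂ = 27.03 mol/s.
Outlet amounts (n = n₀ + Σ ν·ξ):
  E: 154.2 − 2(2.83) − 1(27.03) = 121.5
  D: 0 + 2(2.83) = 5.659
  C: 0 + 2(27.03) = 54.06
  A: 0 + 1(27.03) = 27.03

27 mol/s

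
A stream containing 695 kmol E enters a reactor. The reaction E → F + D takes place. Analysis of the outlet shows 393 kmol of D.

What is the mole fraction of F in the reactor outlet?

For D: n = n₀ + 1ξ → 393 = 0 + 1ξ, giving ξ = 393 kmol.
Outlet amounts (n = n₀ + ν ξ):
  E: 695 − 1(393) = 302
  F: 0 + 1(393) = 393
  D: 0 + 1(393) = 393
Total out = 1088 kmol; y_F = 393 / 1088 = 0.3612.

0.361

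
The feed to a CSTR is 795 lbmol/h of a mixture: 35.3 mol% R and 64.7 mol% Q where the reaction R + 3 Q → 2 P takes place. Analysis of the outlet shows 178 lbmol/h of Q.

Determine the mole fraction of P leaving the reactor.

For Q: n = n₀ − 3ξ → 178 = 514.4 − 3ξ, giving ξ = 112.1 lbmol/h.
Outlet amounts (n = n₀ + ν ξ):
  R: 280.6 − 1(112.1) = 168.5
  Q: 514.4 − 3(112.1) = 178
  P: 0 + 2(112.1) = 224.2
Total out = 570.8 lbmol/h; y_P = 224.2 / 570.8 = 0.3929.

0.393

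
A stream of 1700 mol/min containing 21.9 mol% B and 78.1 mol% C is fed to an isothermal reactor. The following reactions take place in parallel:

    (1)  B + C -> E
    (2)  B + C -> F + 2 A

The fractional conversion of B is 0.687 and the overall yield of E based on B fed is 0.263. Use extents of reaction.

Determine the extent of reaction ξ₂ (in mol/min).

ξ₂ = 158 mol/min

Yield of E: 1ξ₁ / 372.3 = 0.263 → ξ₁ = 97.91 mol/min.
Conversion of B: 1ξ₁ + 1ξ₂ = 0.687 × 372.3 = 255.8 → ξ₂ = 157.9 mol/min.
Outlet amounts (n = n₀ + Σ ν·ξ):
  B: 372.3 − 1(97.91) − 1(157.9) = 116.5
  C: 1328 − 1(97.91) − 1(157.9) = 1072
  E: 0 + 1(97.91) = 97.91
  F: 0 + 1(157.9) = 157.9
  A: 0 + 2(157.9) = 315.7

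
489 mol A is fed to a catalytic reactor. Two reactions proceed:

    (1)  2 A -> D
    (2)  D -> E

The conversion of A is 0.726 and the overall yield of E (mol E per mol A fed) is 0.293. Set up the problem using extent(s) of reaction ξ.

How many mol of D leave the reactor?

Conversion of A: A consumed = 2ξ₁ = 0.726 × 489 → ξ₁ = 177.5 mol.
Yield of E: 1ξ₂ / 489 = 0.293 → ξ₂ = 143.3 mol.
Outlet amounts (n = n₀ + Σ ν·ξ):
  A: 489 − 2(177.5) = 134
  D: 0 + 1(177.5) − 1(143.3) = 34.23
  E: 0 + 1(143.3) = 143.3

34.2 mol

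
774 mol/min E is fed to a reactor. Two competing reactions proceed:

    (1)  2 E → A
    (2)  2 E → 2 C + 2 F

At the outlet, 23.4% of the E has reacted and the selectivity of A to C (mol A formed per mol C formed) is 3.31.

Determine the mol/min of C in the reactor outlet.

23.8 mol/min

Conversion of E: E consumed = 0.234 × 774 = 181.1 mol/min = 2ξ₁ + 2ξ₂.
Selectivity: 1ξ₁ / (2ξ₂) = 3.31 → ξ₁ = 6.62 ξ₂.
Substitute: (2·6.62 + 2) ξ₂ = 181.1 → ξ₂ = 11.88 mol/min, ξ₁ = 78.67 mol/min.
Outlet amounts (n = n₀ + Σ ν·ξ):
  E: 774 − 2(78.67) − 2(11.88) = 592.9
  A: 0 + 1(78.67) = 78.67
  C: 0 + 2(11.88) = 23.77
  F: 0 + 2(11.88) = 23.77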